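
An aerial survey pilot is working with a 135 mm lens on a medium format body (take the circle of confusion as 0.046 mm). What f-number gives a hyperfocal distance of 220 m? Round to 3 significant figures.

f/1.80

Rearrange H = f²/(N·c) + f for N: N = f² / ((H − f)·c).
N = 135² / ((220000 − 135) × 0.046) = 18225 / 10114 ≈ 1.80.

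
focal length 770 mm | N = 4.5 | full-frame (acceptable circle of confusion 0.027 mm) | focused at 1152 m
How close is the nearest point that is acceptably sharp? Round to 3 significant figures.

932 m

Hyperfocal distance H = f²/(N·c) + f = 770²/(4.5 × 0.027) + 770 = 592900/0.1215 + 770 ≈ 4880605.4 mm ≈ 4881 m.
Near limit Dn = s·(H − f)/(H + s − 2f) = 1152000 × (4880605.4 − 770) / (4880605.4 + 1152000 − 2 × 770) = 1152000 × 4879835.4 / 6031065.4 ≈ 932102 mm ≈ 932 m.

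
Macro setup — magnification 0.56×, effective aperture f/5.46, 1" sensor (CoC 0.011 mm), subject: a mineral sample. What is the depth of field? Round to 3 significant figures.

0.383 mm

At magnification m, DoF ≈ 2·N_eff·c/m² = 2 × 5.46 × 0.011 / 0.56² = 0.1201 / 0.3136 ≈ 0.383 mm.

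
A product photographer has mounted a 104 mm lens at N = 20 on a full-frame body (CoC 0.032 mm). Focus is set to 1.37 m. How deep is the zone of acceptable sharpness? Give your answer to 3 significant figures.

206 mm

Hyperfocal distance H = f²/(N·c) + f = 104²/(20 × 0.032) + 104 = 10816/0.64 + 104 ≈ 17004.0 mm ≈ 17.00 m.
Near limit Dn = s·(H − f)/(H + s − 2f) = 1370 × (17004.0 − 104) / (17004.0 + 1370 − 2 × 104) = 1370 × 16900.0 / 18166.0 ≈ 1274.52 mm.
Far limit Df = s·(H − f)/(H − s) = 1370 × (17004.0 − 104) / (17004.0 − 1370) = 1370 × 16900.0 / 15634.0 ≈ 1480.94 mm.
Depth of field = Df − Dn = 1480.94 − 1274.52 ≈ 206.42 mm.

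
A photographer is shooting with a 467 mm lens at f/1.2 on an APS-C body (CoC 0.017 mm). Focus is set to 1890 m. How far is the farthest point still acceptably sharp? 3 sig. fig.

2300 m

Hyperfocal distance H = f²/(N·c) + f = 467²/(1.2 × 0.017) + 467 = 218089/0.0204 + 467 ≈ 10691104.3 mm ≈ 10691 m.
Far limit Df = s·(H − f)/(H − s) = 1890000 × (10691104.3 − 467) / (10691104.3 − 1890000) = 1890000 × 10690637.3 / 8801104.3 ≈ 2295769 mm ≈ 2300 m.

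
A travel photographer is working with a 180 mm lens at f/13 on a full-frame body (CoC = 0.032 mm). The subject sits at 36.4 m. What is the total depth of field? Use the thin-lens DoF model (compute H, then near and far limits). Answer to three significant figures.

Hyperfocal distance H = f²/(N·c) + f = 180²/(13 × 0.032) + 180 = 32400/0.416 + 180 ≈ 78064.6 mm ≈ 78.06 m.
Near limit Dn = s·(H − f)/(H + s − 2f) = 36400 × (78064.6 − 180) / (78064.6 + 36400 − 2 × 180) = 36400 × 77884.6 / 114104.6 ≈ 24846 mm.
Far limit Df = s·(H − f)/(H − s) = 36400 × (78064.6 − 180) / (78064.6 − 36400) = 36400 × 77884.6 / 41664.6 ≈ 68043 mm.
Depth of field = Df − Dn = 68043 − 24846 ≈ 43197 mm ≈ 43.2 m.

43.2 m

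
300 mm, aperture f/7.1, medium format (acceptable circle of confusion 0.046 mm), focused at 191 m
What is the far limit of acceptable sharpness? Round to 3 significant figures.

620 m

Hyperfocal distance H = f²/(N·c) + f = 300²/(7.1 × 0.046) + 300 = 90000/0.3266 + 300 ≈ 275866.4 mm ≈ 275.9 m.
Far limit Df = s·(H − f)/(H − s) = 191000 × (275866.4 − 300) / (275866.4 − 191000) = 191000 × 275566.4 / 84866.4 ≈ 620188 mm ≈ 620 m.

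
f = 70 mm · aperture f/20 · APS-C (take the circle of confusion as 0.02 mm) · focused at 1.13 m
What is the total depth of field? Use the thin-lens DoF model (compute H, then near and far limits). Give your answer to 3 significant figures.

197 mm

Hyperfocal distance H = f²/(N·c) + f = 70²/(20 × 0.02) + 70 = 4900/0.4 + 70 ≈ 12320.0 mm ≈ 12.32 m.
Near limit Dn = s·(H − f)/(H + s − 2f) = 1130 × (12320.0 − 70) / (12320.0 + 1130 − 2 × 70) = 1130 × 12250.0 / 13310.0 ≈ 1040.01 mm.
Far limit Df = s·(H − f)/(H − s) = 1130 × (12320.0 − 70) / (12320.0 − 1130) = 1130 × 12250.0 / 11190.0 ≈ 1237.04 mm.
Depth of field = Df − Dn = 1237.04 − 1040.01 ≈ 197.03 mm.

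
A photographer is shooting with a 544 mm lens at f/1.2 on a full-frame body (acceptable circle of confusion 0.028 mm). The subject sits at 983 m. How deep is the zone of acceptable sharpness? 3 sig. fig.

222 m

Hyperfocal distance H = f²/(N·c) + f = 544²/(1.2 × 0.028) + 544 = 295936/0.0336 + 544 ≈ 8808163.0 mm ≈ 8808 m.
Near limit Dn = s·(H − f)/(H + s − 2f) = 983000 × (8808163.0 − 544) / (8808163.0 + 983000 − 2 × 544) = 983000 × 8807619.0 / 9790075.0 ≈ 884354 mm.
Far limit Df = s·(H − f)/(H − s) = 983000 × (8808163.0 − 544) / (8808163.0 − 983000) = 983000 × 8807619.0 / 7825163.0 ≈ 1106417 mm.
Depth of field = Df − Dn = 1106417 − 884354 ≈ 222063 mm ≈ 222 m.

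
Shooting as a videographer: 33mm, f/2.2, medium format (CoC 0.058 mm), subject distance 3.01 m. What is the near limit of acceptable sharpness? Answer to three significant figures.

2.23 m

Hyperfocal distance H = f²/(N·c) + f = 33²/(2.2 × 0.058) + 33 = 1089/0.1276 + 33 ≈ 8567.5 mm ≈ 8.567 m.
Near limit Dn = s·(H − f)/(H + s − 2f) = 3010 × (8567.5 − 33) / (8567.5 + 3010 − 2 × 33) = 3010 × 8534.5 / 11511.5 ≈ 2231.6 mm ≈ 2.23 m.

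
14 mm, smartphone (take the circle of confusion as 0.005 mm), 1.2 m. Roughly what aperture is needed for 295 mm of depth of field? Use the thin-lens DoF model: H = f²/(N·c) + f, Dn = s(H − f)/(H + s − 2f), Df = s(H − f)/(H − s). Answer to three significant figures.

f/4

Write h = H − f = f²/(N·c). The thin-lens limits are Dn = s·h/(h + (s−f)) and Df = s·h/(h − (s−f)), so DoF = Df − Dn = 2·s·(s−f)·h / (h² − (s−f)²).
That is a quadratic in h: DoF·h² − 2·s·(s−f)·h − DoF·(s−f)² = 0 ⇒ h = (s−f)·(s + √(s² + DoF²)) / DoF = 1186 × (1200 + √(1200² + 295²)) / 295 = 1186 × (1200 + 1235.73) / 295 ≈ 9792.5 mm.
Then N = f²/(c·h) = 14² / (0.005 × 9792.5) = 196 / 48.962 ≈ 4.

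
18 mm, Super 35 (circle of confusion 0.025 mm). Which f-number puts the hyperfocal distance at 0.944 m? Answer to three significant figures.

Rearrange H = f²/(N·c) + f for N: N = f² / ((H − f)·c).
N = 18² / ((944 − 18) × 0.025) = 324 / 23.15 ≈ 14.

f/14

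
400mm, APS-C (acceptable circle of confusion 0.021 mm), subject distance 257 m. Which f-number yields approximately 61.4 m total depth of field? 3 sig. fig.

f/3.50

Write h = H − f = f²/(N·c). The thin-lens limits are Dn = s·h/(h + (s−f)) and Df = s·h/(h − (s−f)), so DoF = Df − Dn = 2·s·(s−f)·h / (h² − (s−f)²).
That is a quadratic in h: DoF·h² − 2·s·(s−f)·h − DoF·(s−f)² = 0 ⇒ h = (s−f)·(s + √(s² + DoF²)) / DoF = 256600 × (257000 + √(257000² + 61400²)) / 61400 = 256600 × (257000 + 264233) / 61400 ≈ 2178312 mm.
Then N = f²/(c·h) = 400² / (0.021 × 2178312) = 160000 / 45745 ≈ 3.50.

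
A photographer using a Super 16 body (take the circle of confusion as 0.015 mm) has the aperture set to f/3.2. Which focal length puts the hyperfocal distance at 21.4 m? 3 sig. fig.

From H = f²/(N·c) + f, with f ≪ H: f ≈ √(H·N·c) = √(21400 × 3.2 × 0.015) = √1027.2 ≈ 32.05 mm.
Exact: f² + N·c·f − N·c·H = 0 ⇒ f = (−N·c + √((N·c)² + 4·N·c·H))/2 = (−0.048 + √4108.8)/2 ≈ 32.026 mm ≈ 32.0 mm.

32.0 mm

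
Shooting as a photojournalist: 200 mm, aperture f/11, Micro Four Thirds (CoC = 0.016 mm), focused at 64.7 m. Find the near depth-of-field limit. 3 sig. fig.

Hyperfocal distance H = f²/(N·c) + f = 200²/(11 × 0.016) + 200 = 40000/0.176 + 200 ≈ 227472.7 mm ≈ 227.5 m.
Near limit Dn = s·(H − f)/(H + s − 2f) = 64700 × (227472.7 − 200) / (227472.7 + 64700 − 2 × 200) = 64700 × 227272.7 / 291772.7 ≈ 50397 mm ≈ 50.4 m.

50.4 m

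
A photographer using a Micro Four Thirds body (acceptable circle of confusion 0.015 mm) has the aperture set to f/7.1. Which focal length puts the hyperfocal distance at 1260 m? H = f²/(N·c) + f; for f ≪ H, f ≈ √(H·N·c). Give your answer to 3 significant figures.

366 mm

From H = f²/(N·c) + f, with f ≪ H: f ≈ √(H·N·c) = √(1260000 × 7.1 × 0.015) = √134190 ≈ 366.3 mm.
The +f correction barely moves this — solving exactly, f² + N·c·f − N·c·H = 0 ⇒ f = (−N·c + √((N·c)² + 4·N·c·H))/2 = (−0.1065 + √536760)/2 ≈ 366.27 mm, so f ≈ 366 mm.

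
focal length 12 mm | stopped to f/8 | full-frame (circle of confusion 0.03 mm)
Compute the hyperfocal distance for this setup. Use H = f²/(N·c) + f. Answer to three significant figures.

0.612 m

Hyperfocal distance H = f²/(N·c) + f = 12²/(8 × 0.03) + 12 = 144/0.24 + 12 ≈ 612.0 mm ≈ 0.612 m.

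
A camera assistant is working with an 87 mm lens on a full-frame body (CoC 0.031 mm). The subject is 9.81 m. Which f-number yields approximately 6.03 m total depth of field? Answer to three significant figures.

Write h = H − f = f²/(N·c). The thin-lens limits are Dn = s·h/(h + (s−f)) and Df = s·h/(h − (s−f)), so DoF = Df − Dn = 2·s·(s−f)·h / (h² − (s−f)²).
That is a quadratic in h: DoF·h² − 2·s·(s−f)·h − DoF·(s−f)² = 0 ⇒ h = (s−f)·(s + √(s² + DoF²)) / DoF = 9723 × (9810 + √(9810² + 6030²)) / 6030 = 9723 × (9810 + 11515.1) / 6030 ≈ 34385 mm.
Then N = f²/(c·h) = 87² / (0.031 × 34385) = 7569 / 1065.9 ≈ 7.10.

f/7.10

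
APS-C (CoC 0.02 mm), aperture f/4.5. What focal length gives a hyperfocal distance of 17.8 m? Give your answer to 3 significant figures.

40.0 mm

From H = f²/(N·c) + f, with f ≪ H: f ≈ √(H·N·c) = √(17800 × 4.5 × 0.02) = √1602.0 ≈ 40.02 mm.
The +f correction barely moves this — solving exactly, f² + N·c·f − N·c·H = 0 ⇒ f = (−N·c + √((N·c)² + 4·N·c·H))/2 = (−0.09 + √6408.0)/2 ≈ 39.980 mm, so f ≈ 40.0 mm.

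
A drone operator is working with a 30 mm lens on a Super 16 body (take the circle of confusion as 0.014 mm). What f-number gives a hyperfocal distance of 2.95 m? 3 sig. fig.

Rearrange H = f²/(N·c) + f for N: N = f² / ((H − f)·c).
N = 30² / ((2950 − 30) × 0.014) = 900 / 40.88 ≈ 22.

f/22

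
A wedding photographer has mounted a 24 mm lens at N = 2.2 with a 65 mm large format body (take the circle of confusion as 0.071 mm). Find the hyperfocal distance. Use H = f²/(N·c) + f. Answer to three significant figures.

3.71 m

Hyperfocal distance H = f²/(N·c) + f = 24²/(2.2 × 0.071) + 24 = 576/0.1562 + 24 ≈ 3711.6 mm ≈ 3.71 m.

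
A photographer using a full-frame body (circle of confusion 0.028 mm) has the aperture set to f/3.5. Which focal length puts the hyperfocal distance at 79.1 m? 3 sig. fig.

From H = f²/(N·c) + f, with f ≪ H: f ≈ √(H·N·c) = √(79100 × 3.5 × 0.028) = √7751.8 ≈ 88.04 mm.
The +f correction barely moves this — solving exactly, f² + N·c·f − N·c·H = 0 ⇒ f = (−N·c + √((N·c)² + 4·N·c·H))/2 = (−0.098 + √31007)/2 ≈ 87.995 mm, so f ≈ 88.0 mm.

88.0 mm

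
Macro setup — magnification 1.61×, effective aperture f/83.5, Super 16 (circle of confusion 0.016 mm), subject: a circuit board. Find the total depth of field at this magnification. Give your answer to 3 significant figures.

1.03 mm

At magnification m, DoF ≈ 2·N_eff·c/m² = 2 × 83.5 × 0.016 / 1.61² = 2.672 / 2.592 ≈ 1.03 mm.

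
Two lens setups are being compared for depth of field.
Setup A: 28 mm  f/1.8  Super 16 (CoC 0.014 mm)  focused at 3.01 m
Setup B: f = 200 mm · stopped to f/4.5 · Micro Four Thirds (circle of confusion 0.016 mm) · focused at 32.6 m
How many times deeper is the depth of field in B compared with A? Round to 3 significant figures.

6.55

Setup A: H = 28²/(1.8×0.014) + 28 ≈ 31139.1 mm; DoF = Df − Dn = 3329.09 − 2746.73 ≈ 582.36 mm.
Setup B: H = 200²/(4.5×0.016) + 200 ≈ 555755.6 mm; DoF = Df − Dn = 34619.0 − 30803.5 ≈ 3815.5 mm.
Ratio = 3815.5 / 582.36 ≈ 6.55.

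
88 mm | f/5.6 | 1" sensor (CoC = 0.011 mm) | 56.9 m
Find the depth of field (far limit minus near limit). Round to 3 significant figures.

64.6 m

Hyperfocal distance H = f²/(N·c) + f = 88²/(5.6 × 0.011) + 88 = 7744/0.0616 + 88 ≈ 125802.3 mm ≈ 125.8 m.
Near limit Dn = s·(H − f)/(H + s − 2f) = 56900 × (125802.3 − 88) / (125802.3 + 56900 − 2 × 88) = 56900 × 125714.3 / 182526.3 ≈ 39190 mm.
Far limit Df = s·(H − f)/(H − s) = 56900 × (125802.3 − 88) / (125802.3 − 56900) = 56900 × 125714.3 / 68902.3 ≈ 103816 mm.
Depth of field = Df − Dn = 103816 − 39190 ≈ 64626 mm ≈ 64.6 m.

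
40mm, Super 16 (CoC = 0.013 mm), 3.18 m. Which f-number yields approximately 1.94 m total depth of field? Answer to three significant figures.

f/11

Write h = H − f = f²/(N·c). The thin-lens limits are Dn = s·h/(h + (s−f)) and Df = s·h/(h − (s−f)), so DoF = Df − Dn = 2·s·(s−f)·h / (h² − (s−f)²).
That is a quadratic in h: DoF·h² − 2·s·(s−f)·h − DoF·(s−f)² = 0 ⇒ h = (s−f)·(s + √(s² + DoF²)) / DoF = 3140 × (3180 + √(3180² + 1940²)) / 1940 = 3140 × (3180 + 3725.05) / 1940 ≈ 11176 mm.
Then N = f²/(c·h) = 40² / (0.013 × 11176) = 1600 / 145.29 ≈ 11.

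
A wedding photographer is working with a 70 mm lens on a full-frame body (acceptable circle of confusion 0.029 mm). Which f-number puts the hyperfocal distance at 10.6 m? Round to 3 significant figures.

f/16

Rearrange H = f²/(N·c) + f for N: N = f² / ((H − f)·c).
N = 70² / ((10600 − 70) × 0.029) = 4900 / 305.4 ≈ 16.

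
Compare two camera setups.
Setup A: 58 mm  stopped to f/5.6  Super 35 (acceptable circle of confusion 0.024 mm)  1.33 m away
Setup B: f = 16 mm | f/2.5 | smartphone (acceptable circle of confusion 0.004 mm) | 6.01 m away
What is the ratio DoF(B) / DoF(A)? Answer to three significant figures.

22.0

Setup A: H = 58²/(5.6×0.024) + 58 ≈ 25087.8 mm; DoF = Df − Dn = 1401.21 − 1265.68 ≈ 135.53 mm.
Setup B: H = 16²/(2.5×0.004) + 16 ≈ 25616.0 mm; DoF = Df − Dn = 7847.4 − 4869.8 ≈ 2977.6 mm.
Ratio = 2977.6 / 135.53 ≈ 22.0.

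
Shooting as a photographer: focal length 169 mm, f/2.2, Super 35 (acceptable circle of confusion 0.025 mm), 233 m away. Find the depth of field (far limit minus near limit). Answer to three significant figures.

Hyperfocal distance H = f²/(N·c) + f = 169²/(2.2 × 0.025) + 169 = 28561/0.055 + 169 ≈ 519459.9 mm ≈ 519.5 m.
Near limit Dn = s·(H − f)/(H + s − 2f) = 233000 × (519459.9 − 169) / (519459.9 + 233000 − 2 × 169) = 233000 × 519290.9 / 752121.9 ≈ 160871 mm.
Far limit Df = s·(H − f)/(H − s) = 233000 × (519459.9 − 169) / (519459.9 − 233000) = 233000 × 519290.9 / 286459.9 ≈ 422379 mm.
Depth of field = Df − Dn = 422379 − 160871 ≈ 261508 mm ≈ 262 m.

262 m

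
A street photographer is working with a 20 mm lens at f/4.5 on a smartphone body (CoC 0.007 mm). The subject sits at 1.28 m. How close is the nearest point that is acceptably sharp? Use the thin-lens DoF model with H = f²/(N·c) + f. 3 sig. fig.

Hyperfocal distance H = f²/(N·c) + f = 20²/(4.5 × 0.007) + 20 = 400/0.0315 + 20 ≈ 12718.4 mm ≈ 12.72 m.
Near limit Dn = s·(H − f)/(H + s − 2f) = 1280 × (12718.4 − 20) / (12718.4 + 1280 − 2 × 20) = 1280 × 12698.4 / 13958.4 ≈ 1164.5 mm ≈ 1.16 m.

1.16 m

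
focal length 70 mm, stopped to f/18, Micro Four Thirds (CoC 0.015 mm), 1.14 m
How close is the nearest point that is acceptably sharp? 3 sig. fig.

1.08 m

Hyperfocal distance H = f²/(N·c) + f = 70²/(18 × 0.015) + 70 = 4900/0.27 + 70 ≈ 18218.1 mm ≈ 18.22 m.
Near limit Dn = s·(H − f)/(H + s − 2f) = 1140 × (18218.1 − 70) / (18218.1 + 1140 − 2 × 70) = 1140 × 18148.1 / 19218.1 ≈ 1076.5 mm ≈ 1.08 m.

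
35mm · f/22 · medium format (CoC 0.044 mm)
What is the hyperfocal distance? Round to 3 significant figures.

1.30 m

Hyperfocal distance H = f²/(N·c) + f = 35²/(22 × 0.044) + 35 = 1225/0.968 + 35 ≈ 1300.5 mm ≈ 1.30 m.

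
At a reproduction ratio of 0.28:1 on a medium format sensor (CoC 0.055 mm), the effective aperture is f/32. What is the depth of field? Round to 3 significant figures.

At magnification m, DoF ≈ 2·N_eff·c/m² = 2 × 32 × 0.055 / 0.28² = 3.52 / 0.0784 ≈ 44.9 mm.

44.9 mm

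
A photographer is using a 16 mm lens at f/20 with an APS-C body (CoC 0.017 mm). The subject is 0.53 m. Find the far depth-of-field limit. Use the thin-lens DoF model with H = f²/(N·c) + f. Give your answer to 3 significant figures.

1.67 m

Hyperfocal distance H = f²/(N·c) + f = 16²/(20 × 0.017) + 16 = 256/0.34 + 16 ≈ 768.9 mm ≈ 0.769 m.
Far limit Df = s·(H − f)/(H − s) = 530 × (768.9 − 16) / (768.9 − 530) = 530 × 752.9 / 238.9 ≈ 1670.1 mm ≈ 1.67 m.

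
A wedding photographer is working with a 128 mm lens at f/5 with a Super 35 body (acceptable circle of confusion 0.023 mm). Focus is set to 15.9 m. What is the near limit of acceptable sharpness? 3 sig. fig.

14.3 m

Hyperfocal distance H = f²/(N·c) + f = 128²/(5 × 0.023) + 128 = 16384/0.115 + 128 ≈ 142597.6 mm ≈ 142.6 m.
Near limit Dn = s·(H − f)/(H + s − 2f) = 15900 × (142597.6 − 128) / (142597.6 + 15900 − 2 × 128) = 15900 × 142469.6 / 158241.6 ≈ 14315 mm ≈ 14.3 m.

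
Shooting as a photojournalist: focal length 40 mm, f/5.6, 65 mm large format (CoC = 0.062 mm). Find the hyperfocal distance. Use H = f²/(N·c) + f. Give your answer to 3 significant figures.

Hyperfocal distance H = f²/(N·c) + f = 40²/(5.6 × 0.062) + 40 = 1600/0.3472 + 40 ≈ 4648.3 mm ≈ 4.65 m.

4.65 m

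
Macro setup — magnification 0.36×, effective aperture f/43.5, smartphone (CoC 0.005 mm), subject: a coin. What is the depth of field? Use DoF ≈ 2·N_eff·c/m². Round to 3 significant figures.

At magnification m, DoF ≈ 2·N_eff·c/m² = 2 × 43.5 × 0.005 / 0.36² = 0.435 / 0.1296 ≈ 3.36 mm.

3.36 mm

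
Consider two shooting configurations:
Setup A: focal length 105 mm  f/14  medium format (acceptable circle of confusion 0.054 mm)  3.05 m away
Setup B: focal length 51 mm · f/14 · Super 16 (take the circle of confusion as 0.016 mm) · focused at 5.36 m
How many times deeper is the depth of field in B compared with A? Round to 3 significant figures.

Setup A: H = 105²/(14×0.054) + 105 ≈ 14688.3 mm; DoF = Df − Dn = 3821.8 − 2537.6 ≈ 1284.2 mm.
Setup B: H = 51²/(14×0.016) + 51 ≈ 11662.6 mm; DoF = Df − Dn = 9875.0 − 3678.2 ≈ 6196.8 mm.
Ratio = 6196.8 / 1284.2 ≈ 4.83.

4.83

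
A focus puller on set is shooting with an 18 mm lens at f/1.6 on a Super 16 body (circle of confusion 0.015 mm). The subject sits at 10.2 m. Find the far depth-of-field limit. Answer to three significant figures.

41.5 m

Hyperfocal distance H = f²/(N·c) + f = 18²/(1.6 × 0.015) + 18 = 324/0.024 + 18 ≈ 13518.0 mm ≈ 13.52 m.
Far limit Df = s·(H − f)/(H − s) = 10200 × (13518.0 − 18) / (13518.0 − 10200) = 10200 × 13500.0 / 3318.0 ≈ 41501 mm ≈ 41.5 m.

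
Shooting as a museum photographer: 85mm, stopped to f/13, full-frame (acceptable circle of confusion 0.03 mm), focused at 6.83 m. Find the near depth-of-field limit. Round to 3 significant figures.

Hyperfocal distance H = f²/(N·c) + f = 85²/(13 × 0.03) + 85 = 7225/0.39 + 85 ≈ 18610.6 mm ≈ 18.61 m.
Near limit Dn = s·(H − f)/(H + s − 2f) = 6830 × (18610.6 − 85) / (18610.6 + 6830 − 2 × 85) = 6830 × 18525.6 / 25270.6 ≈ 5007.0 mm ≈ 5.01 m.

5.01 m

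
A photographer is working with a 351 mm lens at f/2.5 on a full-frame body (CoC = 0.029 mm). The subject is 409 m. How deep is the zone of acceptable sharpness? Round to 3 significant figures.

209 m

Hyperfocal distance H = f²/(N·c) + f = 351²/(2.5 × 0.029) + 351 = 123201/0.0725 + 351 ≈ 1699675.1 mm ≈ 1700 m.
Near limit Dn = s·(H − f)/(H + s − 2f) = 409000 × (1699675.1 − 351) / (1699675.1 + 409000 − 2 × 351) = 409000 × 1699324.1 / 2107973.1 ≈ 329712 mm.
Far limit Df = s·(H − f)/(H − s) = 409000 × (1699675.1 − 351) / (1699675.1 − 409000) = 409000 × 1699324.1 / 1290675.1 ≈ 538496 mm.
Depth of field = Df − Dn = 538496 − 329712 ≈ 208784 mm ≈ 209 m.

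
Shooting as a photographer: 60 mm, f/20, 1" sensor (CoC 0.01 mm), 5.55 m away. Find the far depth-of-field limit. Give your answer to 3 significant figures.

Hyperfocal distance H = f²/(N·c) + f = 60²/(20 × 0.01) + 60 = 3600/0.2 + 60 ≈ 18060.0 mm ≈ 18.06 m.
Far limit Df = s·(H − f)/(H − s) = 5550 × (18060.0 − 60) / (18060.0 − 5550) = 5550 × 18000.0 / 12510.0 ≈ 7985.6 mm ≈ 7.99 m.

7.99 m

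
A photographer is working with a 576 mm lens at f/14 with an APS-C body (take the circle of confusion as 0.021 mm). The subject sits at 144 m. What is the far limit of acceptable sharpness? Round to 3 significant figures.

Hyperfocal distance H = f²/(N·c) + f = 576²/(14 × 0.021) + 576 = 331776/0.294 + 576 ≈ 1129065.8 mm ≈ 1129 m.
Far limit Df = s·(H − f)/(H − s) = 144000 × (1129065.8 − 576) / (1129065.8 − 144000) = 144000 × 1128489.8 / 985065.8 ≈ 164966 mm ≈ 165 m.

165 m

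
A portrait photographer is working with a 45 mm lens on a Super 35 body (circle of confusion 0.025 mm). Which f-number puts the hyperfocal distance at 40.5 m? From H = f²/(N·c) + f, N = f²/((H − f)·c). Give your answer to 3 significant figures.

f/2.00

Rearrange H = f²/(N·c) + f for N: N = f² / ((H − f)·c).
N = 45² / ((40500 − 45) × 0.025) = 2025 / 1011 ≈ 2.00.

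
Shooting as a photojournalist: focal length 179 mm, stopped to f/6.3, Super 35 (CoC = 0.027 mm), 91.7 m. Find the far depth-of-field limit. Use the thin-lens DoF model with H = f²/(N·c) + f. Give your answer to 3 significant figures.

178 m

Hyperfocal distance H = f²/(N·c) + f = 179²/(6.3 × 0.027) + 179 = 32041/0.1701 + 179 ≈ 188544.7 mm ≈ 188.5 m.
Far limit Df = s·(H − f)/(H − s) = 91700 × (188544.7 − 179) / (188544.7 − 91700) = 91700 × 188365.7 / 96844.7 ≈ 178359 mm ≈ 178 m.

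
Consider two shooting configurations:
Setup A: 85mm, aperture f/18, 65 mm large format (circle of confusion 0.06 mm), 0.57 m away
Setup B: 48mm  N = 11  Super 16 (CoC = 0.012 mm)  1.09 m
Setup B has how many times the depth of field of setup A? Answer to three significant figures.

Setup A: H = 85²/(18×0.06) + 85 ≈ 6774.8 mm; DoF = Df − Dn = 614.554 − 531.469 ≈ 83.085 mm.
Setup B: H = 48²/(11×0.012) + 48 ≈ 17502.5 mm; DoF = Df − Dn = 1159.20 − 1028.60 ≈ 130.60 mm.
Ratio = 130.60 / 83.085 ≈ 1.57.

1.57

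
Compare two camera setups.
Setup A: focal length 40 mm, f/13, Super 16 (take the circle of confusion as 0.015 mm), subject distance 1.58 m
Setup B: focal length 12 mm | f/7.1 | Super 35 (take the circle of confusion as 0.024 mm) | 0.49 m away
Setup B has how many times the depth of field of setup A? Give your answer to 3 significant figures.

Setup A: H = 40²/(13×0.015) + 40 ≈ 8245.1 mm; DoF = Df − Dn = 1945.06 − 1330.32 ≈ 614.74 mm.
Setup B: H = 12²/(7.1×0.024) + 12 ≈ 857.1 mm; DoF = Df − Dn = 1128.08 − 312.97 ≈ 815.11 mm.
Ratio = 815.11 / 614.74 ≈ 1.33.

1.33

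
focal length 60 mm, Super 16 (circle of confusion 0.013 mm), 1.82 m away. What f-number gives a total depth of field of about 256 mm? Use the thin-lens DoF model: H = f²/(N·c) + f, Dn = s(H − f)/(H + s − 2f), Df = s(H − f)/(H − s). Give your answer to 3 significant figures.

Write h = H − f = f²/(N·c). The thin-lens limits are Dn = s·h/(h + (s−f)) and Df = s·h/(h − (s−f)), so DoF = Df − Dn = 2·s·(s−f)·h / (h² − (s−f)²).
That is a quadratic in h: DoF·h² − 2·s·(s−f)·h − DoF·(s−f)² = 0 ⇒ h = (s−f)·(s + √(s² + DoF²)) / DoF = 1760 × (1820 + √(1820² + 256²)) / 256 = 1760 × (1820 + 1837.92) / 256 ≈ 25148 mm.
Then N = f²/(c·h) = 60² / (0.013 × 25148) = 3600 / 326.93 ≈ 11.

f/11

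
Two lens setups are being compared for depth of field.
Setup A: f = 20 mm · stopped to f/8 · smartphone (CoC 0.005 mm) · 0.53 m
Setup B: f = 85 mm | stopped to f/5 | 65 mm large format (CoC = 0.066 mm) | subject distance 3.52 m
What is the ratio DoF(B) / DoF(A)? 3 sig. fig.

20.9

Setup A: H = 20²/(8×0.005) + 20 ≈ 10020.0 mm; DoF = Df − Dn = 558.483 − 504.282 ≈ 54.201 mm.
Setup B: H = 85²/(5×0.066) + 85 ≈ 21978.9 mm; DoF = Df − Dn = 4175.0 − 3042.6 ≈ 1132.4 mm.
Ratio = 1132.4 / 54.201 ≈ 20.9.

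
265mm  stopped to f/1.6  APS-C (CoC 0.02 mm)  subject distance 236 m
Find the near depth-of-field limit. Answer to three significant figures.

213 m

Hyperfocal distance H = f²/(N·c) + f = 265²/(1.6 × 0.02) + 265 = 70225/0.032 + 265 ≈ 2194796.2 mm ≈ 2195 m.
Near limit Dn = s·(H − f)/(H + s − 2f) = 236000 × (2194796.2 − 265) / (2194796.2 + 236000 − 2 × 265) = 236000 × 2194531.2 / 2430266.2 ≈ 213108 mm ≈ 213 m.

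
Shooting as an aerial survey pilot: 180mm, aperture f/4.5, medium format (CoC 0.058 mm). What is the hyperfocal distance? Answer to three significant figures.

Hyperfocal distance H = f²/(N·c) + f = 180²/(4.5 × 0.058) + 180 = 32400/0.261 + 180 ≈ 124317.9 mm ≈ 124 m.

124 m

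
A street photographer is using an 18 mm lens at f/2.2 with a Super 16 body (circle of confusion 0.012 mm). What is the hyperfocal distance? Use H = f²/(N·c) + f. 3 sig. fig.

Hyperfocal distance H = f²/(N·c) + f = 18²/(2.2 × 0.012) + 18 = 324/0.0264 + 18 ≈ 12290.7 mm ≈ 12.3 m.

12.3 m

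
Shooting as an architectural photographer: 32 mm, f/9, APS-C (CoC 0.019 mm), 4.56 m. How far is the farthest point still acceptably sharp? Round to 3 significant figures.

Hyperfocal distance H = f²/(N·c) + f = 32²/(9 × 0.019) + 32 = 1024/0.171 + 32 ≈ 6020.3 mm ≈ 6.020 m.
Far limit Df = s·(H − f)/(H − s) = 4560 × (6020.3 − 32) / (6020.3 − 4560) = 4560 × 5988.3 / 1460.3 ≈ 18699 mm ≈ 18.7 m.

18.7 m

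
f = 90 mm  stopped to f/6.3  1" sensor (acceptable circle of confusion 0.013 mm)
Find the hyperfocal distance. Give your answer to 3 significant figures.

Hyperfocal distance H = f²/(N·c) + f = 90²/(6.3 × 0.013) + 90 = 8100/0.0819 + 90 ≈ 98991.1 mm ≈ 99.0 m.

99.0 m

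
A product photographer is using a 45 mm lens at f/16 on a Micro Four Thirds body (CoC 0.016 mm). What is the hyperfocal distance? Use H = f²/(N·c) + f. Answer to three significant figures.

Hyperfocal distance H = f²/(N·c) + f = 45²/(16 × 0.016) + 45 = 2025/0.256 + 45 ≈ 7955.2 mm ≈ 7.96 m.

7.96 m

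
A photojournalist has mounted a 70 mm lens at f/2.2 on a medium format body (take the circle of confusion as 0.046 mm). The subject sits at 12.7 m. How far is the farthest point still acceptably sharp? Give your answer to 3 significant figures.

17.2 m

Hyperfocal distance H = f²/(N·c) + f = 70²/(2.2 × 0.046) + 70 = 4900/0.1012 + 70 ≈ 48489.0 mm ≈ 48.49 m.
Far limit Df = s·(H − f)/(H − s) = 12700 × (48489.0 − 70) / (48489.0 − 12700) = 12700 × 48419.0 / 35789.0 ≈ 17182 mm ≈ 17.2 m.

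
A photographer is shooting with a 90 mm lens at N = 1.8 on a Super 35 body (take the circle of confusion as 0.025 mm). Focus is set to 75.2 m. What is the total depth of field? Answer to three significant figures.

Hyperfocal distance H = f²/(N·c) + f = 90²/(1.8 × 0.025) + 90 = 8100/0.045 + 90 ≈ 180090.0 mm ≈ 180.1 m.
Near limit Dn = s·(H − f)/(H + s − 2f) = 75200 × (180090.0 − 90) / (180090.0 + 75200 − 2 × 90) = 75200 × 180000.0 / 255110.0 ≈ 53059 mm.
Far limit Df = s·(H − f)/(H − s) = 75200 × (180090.0 − 90) / (180090.0 − 75200) = 75200 × 180000.0 / 104890.0 ≈ 129049 mm.
Depth of field = Df − Dn = 129049 − 53059 ≈ 75990 mm ≈ 76.0 m.

76.0 m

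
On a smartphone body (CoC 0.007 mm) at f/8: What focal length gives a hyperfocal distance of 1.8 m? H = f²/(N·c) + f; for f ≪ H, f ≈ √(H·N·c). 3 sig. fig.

From H = f²/(N·c) + f, with f ≪ H: f ≈ √(H·N·c) = √(1800 × 8 × 0.007) = √100.80 ≈ 10.04 mm.
The +f correction barely moves this — solving exactly, f² + N·c·f − N·c·H = 0 ⇒ f = (−N·c + √((N·c)² + 4·N·c·H))/2 = (−0.056 + √403.20)/2 ≈ 10.012 mm, so f ≈ 10.0 mm.

10.0 mm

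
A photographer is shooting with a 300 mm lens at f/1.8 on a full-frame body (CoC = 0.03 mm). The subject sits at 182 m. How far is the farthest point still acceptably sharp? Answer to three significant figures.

Hyperfocal distance H = f²/(N·c) + f = 300²/(1.8 × 0.03) + 300 = 90000/0.054 + 300 ≈ 1666966.7 mm ≈ 1667 m.
Far limit Df = s·(H − f)/(H − s) = 182000 × (1666966.7 − 300) / (1666966.7 − 182000) = 182000 × 1666666.7 / 1484966.7 ≈ 204269 mm ≈ 204 m.

204 m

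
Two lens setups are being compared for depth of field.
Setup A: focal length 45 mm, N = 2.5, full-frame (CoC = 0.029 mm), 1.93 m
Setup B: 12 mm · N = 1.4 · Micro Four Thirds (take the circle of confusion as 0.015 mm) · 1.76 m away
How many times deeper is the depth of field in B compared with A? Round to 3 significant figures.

Setup A: H = 45²/(2.5×0.029) + 45 ≈ 27976.0 mm; DoF = Df − Dn = 2069.68 − 1807.98 ≈ 261.70 mm.
Setup B: H = 12²/(1.4×0.015) + 12 ≈ 6869.1 mm; DoF = Df − Dn = 2362.15 − 1402.48 ≈ 959.67 mm.
Ratio = 959.67 / 261.70 ≈ 3.67.

3.67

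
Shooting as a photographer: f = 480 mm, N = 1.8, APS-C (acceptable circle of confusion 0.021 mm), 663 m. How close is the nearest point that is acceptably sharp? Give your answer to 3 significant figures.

Hyperfocal distance H = f²/(N·c) + f = 480²/(1.8 × 0.021) + 480 = 230400/0.0378 + 480 ≈ 6095718.1 mm ≈ 6096 m.
Near limit Dn = s·(H − f)/(H + s − 2f) = 663000 × (6095718.1 − 480) / (6095718.1 + 663000 − 2 × 480) = 663000 × 6095238.1 / 6757758.1 ≈ 598001 mm ≈ 598 m.

598 m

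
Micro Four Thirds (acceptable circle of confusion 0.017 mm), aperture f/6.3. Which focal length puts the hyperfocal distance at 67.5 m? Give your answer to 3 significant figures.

From H = f²/(N·c) + f, with f ≪ H: f ≈ √(H·N·c) = √(67500 × 6.3 × 0.017) = √7229.2 ≈ 85.02 mm.
The +f correction barely moves this — solving exactly, f² + N·c·f − N·c·H = 0 ⇒ f = (−N·c + √((N·c)² + 4·N·c·H))/2 = (−0.1071 + √28917)/2 ≈ 84.971 mm, so f ≈ 85.0 mm.

85.0 mm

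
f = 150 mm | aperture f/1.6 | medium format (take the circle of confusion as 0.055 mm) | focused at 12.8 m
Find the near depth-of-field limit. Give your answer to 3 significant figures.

Hyperfocal distance H = f²/(N·c) + f = 150²/(1.6 × 0.055) + 150 = 22500/0.088 + 150 ≈ 255831.8 mm ≈ 255.8 m.
Near limit Dn = s·(H − f)/(H + s − 2f) = 12800 × (255831.8 − 150) / (255831.8 + 12800 − 2 × 150) = 12800 × 255681.8 / 268331.8 ≈ 12197 mm ≈ 12.2 m.

12.2 m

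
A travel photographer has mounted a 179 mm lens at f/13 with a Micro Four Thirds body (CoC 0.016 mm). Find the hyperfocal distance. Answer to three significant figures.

154 m

Hyperfocal distance H = f²/(N·c) + f = 179²/(13 × 0.016) + 179 = 32041/0.208 + 179 ≈ 154222.3 mm ≈ 154 m.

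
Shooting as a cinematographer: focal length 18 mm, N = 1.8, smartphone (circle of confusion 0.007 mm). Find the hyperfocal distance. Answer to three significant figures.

Hyperfocal distance H = f²/(N·c) + f = 18²/(1.8 × 0.007) + 18 = 324/0.0126 + 18 ≈ 25732.3 mm ≈ 25.7 m.

25.7 m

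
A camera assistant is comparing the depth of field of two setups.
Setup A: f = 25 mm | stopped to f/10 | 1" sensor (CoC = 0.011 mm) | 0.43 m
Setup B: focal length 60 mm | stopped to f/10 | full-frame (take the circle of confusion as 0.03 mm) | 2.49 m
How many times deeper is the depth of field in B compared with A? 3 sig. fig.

Setup A: H = 25²/(10×0.011) + 25 ≈ 5706.8 mm; DoF = Df − Dn = 463.003 − 401.389 ≈ 61.614 mm.
Setup B: H = 60²/(10×0.03) + 60 ≈ 12060.0 mm; DoF = Df − Dn = 3122.3 − 2070.7 ≈ 1051.6 mm.
Ratio = 1051.6 / 61.614 ≈ 17.1.

17.1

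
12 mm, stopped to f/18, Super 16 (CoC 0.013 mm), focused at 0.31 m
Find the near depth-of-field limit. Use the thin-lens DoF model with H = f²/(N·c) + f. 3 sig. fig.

209 mm

Hyperfocal distance H = f²/(N·c) + f = 12²/(18 × 0.013) + 12 = 144/0.234 + 12 ≈ 627.4 mm ≈ 0.627 m.
Near limit Dn = s·(H − f)/(H + s − 2f) = 310 × (627.4 − 12) / (627.4 + 310 − 2 × 12) = 310 × 615.4 / 913.4 ≈ 208.86 mm.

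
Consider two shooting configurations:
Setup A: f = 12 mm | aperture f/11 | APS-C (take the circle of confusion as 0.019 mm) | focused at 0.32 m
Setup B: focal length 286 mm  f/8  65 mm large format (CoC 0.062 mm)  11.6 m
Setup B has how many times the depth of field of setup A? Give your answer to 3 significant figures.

4.47

Setup A: H = 12²/(11×0.019) + 12 ≈ 701.0 mm; DoF = Df − Dn = 578.69 − 221.14 ≈ 357.55 mm.
Setup B: H = 286²/(8×0.062) + 286 ≈ 165197.3 mm; DoF = Df − Dn = 12454.5 − 10855.3 ≈ 1599.2 mm.
Ratio = 1599.2 / 357.55 ≈ 4.47.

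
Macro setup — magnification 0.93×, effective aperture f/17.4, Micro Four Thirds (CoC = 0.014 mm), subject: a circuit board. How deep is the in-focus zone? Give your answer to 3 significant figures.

0.563 mm

At magnification m, DoF ≈ 2·N_eff·c/m² = 2 × 17.4 × 0.014 / 0.93² = 0.4872 / 0.8649 ≈ 0.563 mm.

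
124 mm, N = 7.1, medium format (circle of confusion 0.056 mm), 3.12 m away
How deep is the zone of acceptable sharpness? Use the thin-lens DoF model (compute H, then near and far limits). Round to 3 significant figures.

Hyperfocal distance H = f²/(N·c) + f = 124²/(7.1 × 0.056) + 124 = 15376/0.3976 + 124 ≈ 38796.0 mm ≈ 38.80 m.
Near limit Dn = s·(H − f)/(H + s − 2f) = 3120 × (38796.0 − 124) / (38796.0 + 3120 − 2 × 124) = 3120 × 38672.0 / 41668.0 ≈ 2895.67 mm.
Far limit Df = s·(H − f)/(H − s) = 3120 × (38796.0 − 124) / (38796.0 − 3120) = 3120 × 38672.0 / 35676.0 ≈ 3382.01 mm.
Depth of field = Df − Dn = 3382.01 − 2895.67 ≈ 486.34 mm.

486 mm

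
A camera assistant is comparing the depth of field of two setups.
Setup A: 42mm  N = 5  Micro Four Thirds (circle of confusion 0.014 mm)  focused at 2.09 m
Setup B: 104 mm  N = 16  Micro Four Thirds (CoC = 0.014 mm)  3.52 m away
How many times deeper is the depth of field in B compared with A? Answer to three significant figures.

1.46

Setup A: H = 42²/(5×0.014) + 42 ≈ 25242.0 mm; DoF = Df − Dn = 2274.88 − 1932.91 ≈ 341.97 mm.
Setup B: H = 104²/(16×0.014) + 104 ≈ 48389.7 mm; DoF = Df − Dn = 3787.98 − 3287.43 ≈ 500.55 mm.
Ratio = 500.55 / 341.97 ≈ 1.46.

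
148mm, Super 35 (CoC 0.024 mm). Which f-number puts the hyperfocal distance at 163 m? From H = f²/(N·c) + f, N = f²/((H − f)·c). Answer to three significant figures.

Rearrange H = f²/(N·c) + f for N: N = f² / ((H − f)·c).
N = 148² / ((163000 − 148) × 0.024) = 21904 / 3908 ≈ 5.60.

f/5.60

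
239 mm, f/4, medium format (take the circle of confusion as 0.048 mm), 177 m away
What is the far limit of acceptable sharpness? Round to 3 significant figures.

436 m

Hyperfocal distance H = f²/(N·c) + f = 239²/(4 × 0.048) + 239 = 57121/0.192 + 239 ≈ 297744.2 mm ≈ 297.7 m.
Far limit Df = s·(H − f)/(H − s) = 177000 × (297744.2 − 239) / (297744.2 − 177000) = 177000 × 297505.2 / 120744.2 ≈ 436116 mm ≈ 436 m.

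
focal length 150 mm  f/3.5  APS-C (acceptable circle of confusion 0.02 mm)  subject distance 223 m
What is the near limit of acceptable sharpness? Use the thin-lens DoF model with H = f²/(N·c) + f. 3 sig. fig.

Hyperfocal distance H = f²/(N·c) + f = 150²/(3.5 × 0.02) + 150 = 22500/0.07 + 150 ≈ 321578.6 mm ≈ 321.6 m.
Near limit Dn = s·(H − f)/(H + s − 2f) = 223000 × (321578.6 − 150) / (321578.6 + 223000 − 2 × 150) = 223000 × 321428.6 / 544278.6 ≈ 131695 mm ≈ 132 m.

132 m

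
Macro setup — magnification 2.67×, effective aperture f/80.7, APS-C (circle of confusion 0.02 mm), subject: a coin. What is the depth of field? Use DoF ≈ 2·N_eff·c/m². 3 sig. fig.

0.453 mm

At magnification m, DoF ≈ 2·N_eff·c/m² = 2 × 80.7 × 0.02 / 2.67² = 3.228 / 7.129 ≈ 0.453 mm.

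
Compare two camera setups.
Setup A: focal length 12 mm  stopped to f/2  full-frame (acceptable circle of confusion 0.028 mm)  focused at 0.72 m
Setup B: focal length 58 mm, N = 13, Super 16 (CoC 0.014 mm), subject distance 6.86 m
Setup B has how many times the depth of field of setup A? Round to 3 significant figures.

13.6

Setup A: H = 12²/(2×0.028) + 12 ≈ 2583.4 mm; DoF = Df − Dn = 993.56 − 564.56 ≈ 429.00 mm.
Setup B: H = 58²/(13×0.014) + 58 ≈ 18541.5 mm; DoF = Df − Dn = 10854.5 − 5014.6 ≈ 5839.9 mm.
Ratio = 5839.9 / 429.00 ≈ 13.6.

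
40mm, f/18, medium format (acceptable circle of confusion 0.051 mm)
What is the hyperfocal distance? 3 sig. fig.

Hyperfocal distance H = f²/(N·c) + f = 40²/(18 × 0.051) + 40 = 1600/0.918 + 40 ≈ 1782.9 mm ≈ 1.78 m.

1.78 m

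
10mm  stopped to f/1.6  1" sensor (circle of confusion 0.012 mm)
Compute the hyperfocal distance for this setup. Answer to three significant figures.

5.22 m

Hyperfocal distance H = f²/(N·c) + f = 10²/(1.6 × 0.012) + 10 = 100/0.0192 + 10 ≈ 5218.3 mm ≈ 5.22 m.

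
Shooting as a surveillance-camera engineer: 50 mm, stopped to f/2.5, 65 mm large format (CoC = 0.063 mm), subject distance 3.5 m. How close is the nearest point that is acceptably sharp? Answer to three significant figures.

Hyperfocal distance H = f²/(N·c) + f = 50²/(2.5 × 0.063) + 50 = 2500/0.1575 + 50 ≈ 15923.0 mm ≈ 15.92 m.
Near limit Dn = s·(H − f)/(H + s − 2f) = 3500 × (15923.0 − 50) / (15923.0 + 3500 − 2 × 50) = 3500 × 15873.0 / 19323.0 ≈ 2875.1 mm ≈ 2.88 m.

2.88 m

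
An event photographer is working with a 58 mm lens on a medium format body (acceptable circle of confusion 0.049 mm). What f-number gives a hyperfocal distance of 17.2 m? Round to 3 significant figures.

Rearrange H = f²/(N·c) + f for N: N = f² / ((H − f)·c).
N = 58² / ((17200 − 58) × 0.049) = 3364 / 840.0 ≈ 4.

f/4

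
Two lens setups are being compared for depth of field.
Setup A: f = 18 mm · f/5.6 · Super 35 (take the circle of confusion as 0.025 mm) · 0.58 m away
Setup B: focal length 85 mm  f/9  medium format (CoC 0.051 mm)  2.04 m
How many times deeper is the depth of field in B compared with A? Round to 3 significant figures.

Setup A: H = 18²/(5.6×0.025) + 18 ≈ 2332.3 mm; DoF = Df − Dn = 766.02 − 466.67 ≈ 299.35 mm.
Setup B: H = 85²/(9×0.051) + 85 ≈ 15825.7 mm; DoF = Df − Dn = 2329.30 − 1814.62 ≈ 514.68 mm.
Ratio = 514.68 / 299.35 ≈ 1.72.

1.72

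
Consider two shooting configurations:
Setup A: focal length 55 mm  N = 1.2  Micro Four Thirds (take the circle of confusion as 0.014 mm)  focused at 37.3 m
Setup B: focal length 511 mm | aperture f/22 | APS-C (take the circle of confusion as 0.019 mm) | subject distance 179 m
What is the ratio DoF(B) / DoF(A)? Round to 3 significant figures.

6.91

Setup A: H = 55²/(1.2×0.014) + 55 ≈ 180114.5 mm; DoF = Df − Dn = 47028 − 30907 ≈ 16121 mm.
Setup B: H = 511²/(22×0.019) + 511 ≈ 625202.4 mm; DoF = Df − Dn = 250603 − 139221 ≈ 111382 mm.
Ratio = 111382 / 16121 ≈ 6.91.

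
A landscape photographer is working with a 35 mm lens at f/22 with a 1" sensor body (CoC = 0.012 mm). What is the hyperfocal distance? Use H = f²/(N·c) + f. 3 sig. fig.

Hyperfocal distance H = f²/(N·c) + f = 35²/(22 × 0.012) + 35 = 1225/0.264 + 35 ≈ 4675.2 mm ≈ 4.68 m.

4.68 m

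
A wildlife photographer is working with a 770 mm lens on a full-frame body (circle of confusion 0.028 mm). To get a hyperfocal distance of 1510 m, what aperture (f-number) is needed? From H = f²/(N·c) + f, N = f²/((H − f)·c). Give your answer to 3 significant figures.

f/14

Rearrange H = f²/(N·c) + f for N: N = f² / ((H − f)·c).
N = 770² / ((1510000 − 770) × 0.028) = 592900 / 42258 ≈ 14.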